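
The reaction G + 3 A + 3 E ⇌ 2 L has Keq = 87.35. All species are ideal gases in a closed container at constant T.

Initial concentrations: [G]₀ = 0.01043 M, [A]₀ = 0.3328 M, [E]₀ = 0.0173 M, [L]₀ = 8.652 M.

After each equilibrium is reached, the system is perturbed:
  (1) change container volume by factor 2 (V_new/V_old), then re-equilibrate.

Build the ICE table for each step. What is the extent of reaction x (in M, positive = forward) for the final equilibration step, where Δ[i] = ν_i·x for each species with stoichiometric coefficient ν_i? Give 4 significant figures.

x = -0.1138 M

Q₀ = 3.7606e+10 vs Keq = 87.35 ⇒ Q>K, reverse
Step 1:
                  G         A         E         L
  init      0.01043    0.3328    0.0173     8.652
  Δ           0.325     0.975     0.975     -0.65
  eq         0.3354     1.308    0.9923     8.002
  solve Keq expr → x = -0.325; check Q = 87.35
Then change container volume by factor 2 (V_new/V_old).
Step 2:
                  G         A         E         L
  init       0.1677    0.6539    0.4961     4.001
  Δ          0.1138    0.3413    0.3413   -0.2276
  eq         0.2815    0.9952    0.8375     3.773
  solve Keq expr → x = -0.1138; check Q = 87.35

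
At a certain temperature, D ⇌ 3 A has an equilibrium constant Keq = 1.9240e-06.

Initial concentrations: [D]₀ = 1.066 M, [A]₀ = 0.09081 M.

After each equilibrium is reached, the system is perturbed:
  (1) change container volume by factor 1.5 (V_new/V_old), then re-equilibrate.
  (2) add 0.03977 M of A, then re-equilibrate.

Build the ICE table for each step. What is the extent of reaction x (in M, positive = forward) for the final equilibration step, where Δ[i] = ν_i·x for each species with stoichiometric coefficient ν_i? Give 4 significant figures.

x = -0.01323 M

Q₀ = 7.0250e-04 vs Keq = 1.9240e-06 ⇒ Q>K, reverse
Step 1:
                  D         A
  I           1.066   0.09081
  C           0.026    -0.078
  E           1.092   0.01281
  solve Keq expr → x = -0.026; check Q = 1.9240e-06
Then change container volume by factor 1.5 (V_new/V_old).
Step 2:
                  D         A
  I           0.728  0.008539
  C       -8.8187e-04  0.002646
  E          0.7271   0.01118
  solve Keq expr → x = 8.8187e-04; check Q = 1.9240e-06
Then add 0.03977 M of A.
Step 3:
                  D         A
  I          0.7271   0.05095
  C         0.01323   -0.0397
  E          0.7404   0.01125
  solve Keq expr → x = -0.01323; check Q = 1.9240e-06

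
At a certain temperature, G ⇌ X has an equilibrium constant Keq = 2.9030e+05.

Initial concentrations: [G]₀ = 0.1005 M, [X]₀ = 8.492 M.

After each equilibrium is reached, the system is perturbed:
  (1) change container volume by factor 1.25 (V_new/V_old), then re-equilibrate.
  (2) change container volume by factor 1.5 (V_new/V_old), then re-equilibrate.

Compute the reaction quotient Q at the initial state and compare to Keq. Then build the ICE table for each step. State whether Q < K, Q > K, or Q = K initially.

Q₀ = 84.5 vs Keq = 2.9030e+05 ⇒ Q<K, forward
Step 1:
                   G          X
  Initial     0.1005      8.492
  Change     -0.1005     0.1005
  Equil   2.9599e-05      8.592
  solve Keq expr → x = 0.1005; check Q = 2.9030e+05
Then change container volume by factor 1.25 (V_new/V_old).
Step 2:
                   G          X
  Initial 2.3679e-05      6.874
  Change           0          0
  Equil   2.3679e-05      6.874
  solve Keq expr → x = 0; check Q = 2.9030e+05
Then change container volume by factor 1.5 (V_new/V_old).
Step 3:
                   G          X
  Initial 1.5786e-05      4.583
  Change           0          0
  Equil   1.5786e-05      4.583
  solve Keq expr → x = 0; check Q = 2.9030e+05

Q₀ = 84.5; Q < K (proceeds forward)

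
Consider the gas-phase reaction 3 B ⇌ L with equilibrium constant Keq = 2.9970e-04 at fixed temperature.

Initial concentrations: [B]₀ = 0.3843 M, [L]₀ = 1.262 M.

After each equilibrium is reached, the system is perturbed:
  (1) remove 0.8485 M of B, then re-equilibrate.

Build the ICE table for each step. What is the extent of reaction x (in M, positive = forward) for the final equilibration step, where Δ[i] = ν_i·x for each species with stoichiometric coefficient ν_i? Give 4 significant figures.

x = -0.01011 M

Q₀ = 22.24 vs Keq = 2.9970e-04 ⇒ Q>K, reverse
Step 1:
                    B           L
  I            0.3843       1.262
  C             3.724      -1.241
  E             4.108     0.02078
  solve Keq expr → x = -1.241; check Q = 2.9970e-04
Then remove 0.8485 M of B.
Step 2:
                    B           L
  I             3.259     0.02078
  C           0.03032    -0.01011
  E              3.29     0.01067
  solve Keq expr → x = -0.01011; check Q = 2.9970e-04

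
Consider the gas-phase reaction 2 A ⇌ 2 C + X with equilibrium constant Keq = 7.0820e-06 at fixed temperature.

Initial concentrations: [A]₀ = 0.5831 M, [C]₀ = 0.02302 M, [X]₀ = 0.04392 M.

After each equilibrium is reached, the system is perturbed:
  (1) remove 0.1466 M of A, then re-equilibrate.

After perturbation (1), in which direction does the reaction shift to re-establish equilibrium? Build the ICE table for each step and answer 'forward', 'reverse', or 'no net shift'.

Direction: reverse

Q₀ = 6.8452e-05 vs Keq = 7.0820e-06 ⇒ Q>K, reverse
Step 1:
                    A           C           X
  Initial      0.5831     0.02302     0.04392
  Change       0.0147     -0.0147    -0.00735
  Equil        0.5978    0.008319     0.03657
  solve Keq expr → x = -0.00735; check Q = 7.0820e-06
Then remove 0.1466 M of A.
Step 2:
                    A           C           X
  Initial      0.4512    0.008319     0.03657
  Change     0.001928   -0.001928 -9.6423e-04
  Equil        0.4531    0.006391     0.03561
  solve Keq expr → x = -9.6423e-04; check Q = 7.0820e-06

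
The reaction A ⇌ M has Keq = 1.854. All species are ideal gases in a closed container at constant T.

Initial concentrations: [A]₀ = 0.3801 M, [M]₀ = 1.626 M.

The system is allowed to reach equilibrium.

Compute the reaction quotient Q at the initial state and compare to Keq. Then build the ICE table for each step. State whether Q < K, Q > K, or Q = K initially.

Q₀ = 4.278 vs Keq = 1.854 ⇒ Q>K, reverse
Step 1:
                   A          M
  Initial     0.3801      1.626
  Change      0.3228    -0.3228
  Equil       0.7029      1.303
  solve Keq expr → x = -0.3228; check Q = 1.854

Q₀ = 4.278; Q > K (proceeds reverse)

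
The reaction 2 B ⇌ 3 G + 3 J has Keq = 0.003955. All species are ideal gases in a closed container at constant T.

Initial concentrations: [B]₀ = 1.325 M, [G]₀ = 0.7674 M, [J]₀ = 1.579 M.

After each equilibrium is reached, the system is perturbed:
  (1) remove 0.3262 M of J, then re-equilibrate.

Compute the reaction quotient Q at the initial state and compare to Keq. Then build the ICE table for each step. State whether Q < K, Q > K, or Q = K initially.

Q₀ = 1.013; Q > K (proceeds reverse)

Q₀ = 1.013 vs Keq = 0.003955 ⇒ Q>K, reverse
Step 1:
                   B          G          J
  I            1.325     0.7674      1.579
  C           0.3662    -0.5494    -0.5494
  E            1.691      0.218       1.03
  solve Keq expr → x = -0.1831; check Q = 0.003955
Then remove 0.3262 M of J.
Step 2:
                   B          G          J
  I            1.691      0.218     0.7034
  C         -0.04522    0.06783    0.06783
  E            1.646     0.2859     0.7713
  solve Keq expr → x = 0.02261; check Q = 0.003955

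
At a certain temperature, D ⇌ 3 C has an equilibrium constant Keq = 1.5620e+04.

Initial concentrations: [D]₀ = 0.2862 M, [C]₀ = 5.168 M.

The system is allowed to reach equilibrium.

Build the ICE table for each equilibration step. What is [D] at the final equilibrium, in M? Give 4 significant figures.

[D]_eq = 0.01373 M

Q₀ = 482.3 vs Keq = 1.5620e+04 ⇒ Q<K, forward
Step 1:
                  D         C
  Initial    0.2862     5.168
  Change    -0.2725    0.8174
  Equil     0.01373     5.985
  solve Keq expr → x = 0.2725; check Q = 1.5620e+04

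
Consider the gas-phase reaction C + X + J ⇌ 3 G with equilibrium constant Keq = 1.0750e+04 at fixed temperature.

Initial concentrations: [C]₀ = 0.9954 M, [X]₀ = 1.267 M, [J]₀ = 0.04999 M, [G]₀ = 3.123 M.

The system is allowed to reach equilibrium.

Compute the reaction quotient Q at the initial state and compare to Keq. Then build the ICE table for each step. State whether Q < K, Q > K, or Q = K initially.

Q₀ = 483.1 vs Keq = 1.0750e+04 ⇒ Q<K, forward
Step 1:
                    C           X           J           G
  I            0.9954       1.267     0.04999       3.123
  C          -0.04719    -0.04719    -0.04719      0.1416
  E            0.9482        1.22    0.002798       3.265
  solve Keq expr → x = 0.04719; check Q = 1.0750e+04

Q₀ = 483.1; Q < K (proceeds forward)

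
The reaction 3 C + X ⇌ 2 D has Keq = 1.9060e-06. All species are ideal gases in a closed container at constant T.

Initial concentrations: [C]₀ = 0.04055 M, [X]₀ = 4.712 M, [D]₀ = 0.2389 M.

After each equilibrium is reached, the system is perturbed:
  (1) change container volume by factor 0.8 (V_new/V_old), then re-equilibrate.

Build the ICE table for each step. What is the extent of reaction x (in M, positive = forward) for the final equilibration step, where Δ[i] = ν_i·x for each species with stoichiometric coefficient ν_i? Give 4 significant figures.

x = 1.1830e-04 M

Q₀ = 181.7 vs Keq = 1.9060e-06 ⇒ Q>K, reverse
Step 1:
                   C          X          D
  init       0.04055      4.712     0.2389
  Δ           0.3572     0.1191    -0.2381
  eq          0.3978      4.831 7.6122e-04
  solve Keq expr → x = -0.1191; check Q = 1.9060e-06
Then change container volume by factor 0.8 (V_new/V_old).
Step 2:
                   C          X          D
  init        0.4972      6.039 9.5153e-04
  Δ       -3.5490e-04 -1.1830e-04 2.3660e-04
  eq          0.4968      6.039   0.001188
  solve Keq expr → x = 1.1830e-04; check Q = 1.9060e-06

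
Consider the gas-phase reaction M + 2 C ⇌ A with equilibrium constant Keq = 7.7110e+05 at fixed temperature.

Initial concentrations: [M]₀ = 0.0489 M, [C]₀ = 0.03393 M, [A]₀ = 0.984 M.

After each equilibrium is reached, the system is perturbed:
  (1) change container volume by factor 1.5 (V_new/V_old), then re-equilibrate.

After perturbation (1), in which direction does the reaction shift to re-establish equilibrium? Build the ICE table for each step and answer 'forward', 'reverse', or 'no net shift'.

Direction: reverse

Q₀ = 1.7479e+04 vs Keq = 7.7110e+05 ⇒ Q<K, forward
Step 1:
                    M           C           A
  init         0.0489     0.03393       0.984
  Δ          -0.01392    -0.02785     0.01392
  eq          0.03498    0.006083      0.9979
  solve Keq expr → x = 0.01392; check Q = 7.7110e+05
Then change container volume by factor 1.5 (V_new/V_old).
Step 2:
                    M           C           A
  init        0.02332    0.004055      0.6653
  Δ        9.5146e-04    0.001903 -9.5146e-04
  eq          0.02427    0.005958      0.6643
  solve Keq expr → x = -9.5146e-04; check Q = 7.7110e+05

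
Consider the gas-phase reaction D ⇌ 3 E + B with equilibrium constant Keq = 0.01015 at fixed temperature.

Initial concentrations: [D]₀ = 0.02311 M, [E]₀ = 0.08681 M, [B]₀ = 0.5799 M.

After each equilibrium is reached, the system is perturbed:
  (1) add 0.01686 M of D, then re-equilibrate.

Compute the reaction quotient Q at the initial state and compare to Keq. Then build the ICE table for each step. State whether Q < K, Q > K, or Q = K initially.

Q₀ = 0.01642 vs Keq = 0.01015 ⇒ Q>K, reverse
Step 1:
                  D         E         B
  Initial   0.02311   0.08681    0.5799
  Change   0.003161 -0.009484 -0.003161
  Equil     0.02627   0.07733    0.5767
  solve Keq expr → x = -0.003161; check Q = 0.01015
Then add 0.01686 M of D.
Step 2:
                  D         E         B
  Initial   0.04313   0.07733    0.5767
  Change  -0.003679   0.01104  0.003679
  Equil     0.03945   0.08836    0.5804
  solve Keq expr → x = 0.003679; check Q = 0.01015

Q₀ = 0.01642; Q > K (proceeds reverse)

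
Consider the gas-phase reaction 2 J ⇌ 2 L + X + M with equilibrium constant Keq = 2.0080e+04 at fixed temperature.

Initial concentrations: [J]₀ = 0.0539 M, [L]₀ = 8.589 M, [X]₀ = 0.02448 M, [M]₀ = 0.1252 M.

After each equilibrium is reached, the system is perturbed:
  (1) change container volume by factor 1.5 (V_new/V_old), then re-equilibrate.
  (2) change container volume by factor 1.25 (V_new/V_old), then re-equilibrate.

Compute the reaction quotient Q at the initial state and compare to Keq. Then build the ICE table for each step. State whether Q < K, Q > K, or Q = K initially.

Q₀ = 77.83 vs Keq = 2.0080e+04 ⇒ Q<K, forward
Step 1:
                   J          L          X          M
  I           0.0539      8.589    0.02448     0.1252
  C         -0.04869    0.04869    0.02435    0.02435
  E         0.005209      8.638    0.04883     0.1495
  solve Keq expr → x = 0.02435; check Q = 2.0080e+04
Then change container volume by factor 1.5 (V_new/V_old).
Step 2:
                   J          L          X          M
  I         0.003472      5.758    0.03255     0.0997
  C         -0.00113    0.00113 5.6520e-04 5.6520e-04
  E         0.002342       5.76    0.03312     0.1003
  solve Keq expr → x = 5.6520e-04; check Q = 2.0080e+04
Then change container volume by factor 1.25 (V_new/V_old).
Step 3:
                   J          L          X          M
  I         0.001874      4.608    0.02649    0.08021
  C       -3.6769e-04 3.6769e-04 1.8385e-04 1.8385e-04
  E         0.001506      4.608    0.02668    0.08039
  solve Keq expr → x = 1.8385e-04; check Q = 2.0080e+04

Q₀ = 77.83; Q < K (proceeds forward)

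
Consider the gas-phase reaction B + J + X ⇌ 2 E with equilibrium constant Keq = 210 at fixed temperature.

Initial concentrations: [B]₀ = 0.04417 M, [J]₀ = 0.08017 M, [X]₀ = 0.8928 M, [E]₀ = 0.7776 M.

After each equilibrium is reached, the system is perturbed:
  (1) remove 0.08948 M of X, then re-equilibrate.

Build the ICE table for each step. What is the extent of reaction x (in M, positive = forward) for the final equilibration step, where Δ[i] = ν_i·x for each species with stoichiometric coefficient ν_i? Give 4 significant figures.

Q₀ = 191.3 vs Keq = 210 ⇒ Q<K, forward
Step 1:
                   B          J          X          E
  I          0.04417    0.08017     0.8928     0.7776
  C        -0.002219  -0.002219  -0.002219   0.004438
  E          0.04195    0.07795     0.8906      0.782
  solve Keq expr → x = 0.002219; check Q = 210
Then remove 0.08948 M of X.
Step 2:
                   B          J          X          E
  I          0.04195    0.07795     0.8011      0.782
  C         0.002512   0.002512   0.002512  -0.005024
  E          0.04446    0.08046     0.8036      0.777
  solve Keq expr → x = -0.002512; check Q = 210

x = -0.002512 M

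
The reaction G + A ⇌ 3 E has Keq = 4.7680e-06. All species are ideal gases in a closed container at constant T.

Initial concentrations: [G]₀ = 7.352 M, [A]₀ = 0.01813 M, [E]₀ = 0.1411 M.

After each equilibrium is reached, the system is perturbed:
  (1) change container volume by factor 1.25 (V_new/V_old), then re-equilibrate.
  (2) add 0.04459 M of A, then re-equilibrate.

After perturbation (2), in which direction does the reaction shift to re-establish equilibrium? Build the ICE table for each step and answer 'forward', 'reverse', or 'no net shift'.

Q₀ = 0.02108 vs Keq = 4.7680e-06 ⇒ Q>K, reverse
Step 1:
                    G           A           E
  Initial       7.352     0.01813      0.1411
  Change      0.04273     0.04273     -0.1282
  Equil         7.395     0.06086      0.0129
  solve Keq expr → x = -0.04273; check Q = 4.7680e-06
Then change container volume by factor 1.25 (V_new/V_old).
Step 2:
                    G           A           E
  Initial       5.916     0.04869     0.01032
  Change  -2.5896e-04 -2.5896e-04  7.7689e-04
  Equil         5.916     0.04843      0.0111
  solve Keq expr → x = 2.5896e-04; check Q = 4.7680e-06
Then add 0.04459 M of A.
Step 3:
                    G           A           E
  Initial       5.916     0.09302      0.0111
  Change  -8.8405e-04 -8.8405e-04    0.002652
  Equil         5.915     0.09214     0.01375
  solve Keq expr → x = 8.8405e-04; check Q = 4.7680e-06

Direction: forward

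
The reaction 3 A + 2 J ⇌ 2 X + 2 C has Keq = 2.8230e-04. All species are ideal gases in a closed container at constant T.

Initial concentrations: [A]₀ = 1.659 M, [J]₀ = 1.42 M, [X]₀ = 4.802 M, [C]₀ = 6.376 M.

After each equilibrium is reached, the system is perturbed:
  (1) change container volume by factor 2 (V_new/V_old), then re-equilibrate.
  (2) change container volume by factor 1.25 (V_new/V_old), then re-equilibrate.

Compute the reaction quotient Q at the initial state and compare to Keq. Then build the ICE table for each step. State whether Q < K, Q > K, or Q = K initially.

Q₀ = 101.8; Q > K (proceeds reverse)

Q₀ = 101.8 vs Keq = 2.8230e-04 ⇒ Q>K, reverse
Step 1:
                   A          J          X          C
  init         1.659       1.42      4.802      6.376
  Δ            5.991      3.994     -3.994     -3.994
  eq            7.65      5.414      0.808      2.382
  solve Keq expr → x = -1.997; check Q = 2.8230e-04
Then change container volume by factor 2 (V_new/V_old).
Step 2:
                   A          J          X          C
  init         3.825      2.707      0.404      1.191
  Δ           0.1142     0.0761    -0.0761    -0.0761
  eq           3.939      2.783     0.3279      1.115
  solve Keq expr → x = -0.03805; check Q = 2.8230e-04
Then change container volume by factor 1.25 (V_new/V_old).
Step 3:
                   A          J          X          C
  init         3.151      2.226     0.2623     0.8919
  Δ          0.02682    0.01788   -0.01788   -0.01788
  eq           3.178      2.244     0.2444      0.874
  solve Keq expr → x = -0.008941; check Q = 2.8230e-04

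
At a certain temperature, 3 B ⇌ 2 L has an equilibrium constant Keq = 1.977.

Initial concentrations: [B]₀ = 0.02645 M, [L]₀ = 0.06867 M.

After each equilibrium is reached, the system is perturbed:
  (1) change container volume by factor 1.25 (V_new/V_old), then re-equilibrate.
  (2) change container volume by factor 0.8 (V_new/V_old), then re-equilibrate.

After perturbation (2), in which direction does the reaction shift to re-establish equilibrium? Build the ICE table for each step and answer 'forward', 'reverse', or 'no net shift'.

Direction: forward

Q₀ = 254.8 vs Keq = 1.977 ⇒ Q>K, reverse
Step 1:
                  B         L
  I         0.02645   0.06867
  C         0.05446  -0.03631
  E         0.08091   0.03236
  solve Keq expr → x = -0.01815; check Q = 1.977
Then change container volume by factor 1.25 (V_new/V_old).
Step 2:
                  B         L
  I         0.06473   0.02589
  C        0.002263 -0.001508
  E         0.06699   0.02438
  solve Keq expr → x = -7.5424e-04; check Q = 1.977
Then change container volume by factor 0.8 (V_new/V_old).
Step 3:
                  B         L
  I         0.08374   0.03048
  C       -0.002828  0.001886
  E         0.08091   0.03236
  solve Keq expr → x = 9.4280e-04; check Q = 1.977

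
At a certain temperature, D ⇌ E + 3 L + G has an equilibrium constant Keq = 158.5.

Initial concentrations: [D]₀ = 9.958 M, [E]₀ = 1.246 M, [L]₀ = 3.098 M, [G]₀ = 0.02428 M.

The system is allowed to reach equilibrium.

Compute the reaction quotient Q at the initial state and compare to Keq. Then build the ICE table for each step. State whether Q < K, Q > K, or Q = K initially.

Q₀ = 0.09033 vs Keq = 158.5 ⇒ Q<K, forward
Step 1:
                   D          E          L          G
  I            9.958      1.246      3.098    0.02428
  C           -1.369      1.369      4.106      1.369
  E            8.589      2.615      7.204      1.393
  solve Keq expr → x = 1.369; check Q = 158.5

Q₀ = 0.09033; Q < K (proceeds forward)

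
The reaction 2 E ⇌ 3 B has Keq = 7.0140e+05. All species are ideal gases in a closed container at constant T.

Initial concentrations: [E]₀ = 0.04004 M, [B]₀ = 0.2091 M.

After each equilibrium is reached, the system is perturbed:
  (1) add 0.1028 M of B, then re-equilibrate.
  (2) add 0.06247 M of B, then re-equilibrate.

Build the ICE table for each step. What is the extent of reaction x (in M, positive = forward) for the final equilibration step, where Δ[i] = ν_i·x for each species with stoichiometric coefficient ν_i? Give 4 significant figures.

Q₀ = 5.703 vs Keq = 7.0140e+05 ⇒ Q<K, forward
Step 1:
                  E         B
  I         0.04004    0.2091
  C        -0.03987   0.05981
  E       1.6651e-04    0.2689
  solve Keq expr → x = 0.01994; check Q = 7.0140e+05
Then add 0.1028 M of B.
Step 2:
                  E         B
  I       1.6651e-04    0.3717
  C       1.0392e-04 -1.5588e-04
  E       2.7043e-04    0.3716
  solve Keq expr → x = -5.1961e-05; check Q = 7.0140e+05
Then add 0.06247 M of B.
Step 3:
                  E         B
  I       2.7043e-04     0.434
  C       7.0867e-05 -1.0630e-04
  E       3.4129e-04    0.4339
  solve Keq expr → x = -3.5433e-05; check Q = 7.0140e+05

x = -3.5433e-05 M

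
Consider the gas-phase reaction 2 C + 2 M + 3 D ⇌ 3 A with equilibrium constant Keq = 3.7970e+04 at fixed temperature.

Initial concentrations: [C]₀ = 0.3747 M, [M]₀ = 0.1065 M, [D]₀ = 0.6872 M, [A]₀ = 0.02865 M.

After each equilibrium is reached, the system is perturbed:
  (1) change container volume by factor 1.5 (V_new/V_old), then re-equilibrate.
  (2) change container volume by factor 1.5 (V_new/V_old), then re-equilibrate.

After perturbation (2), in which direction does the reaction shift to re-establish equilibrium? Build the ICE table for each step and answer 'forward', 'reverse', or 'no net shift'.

Q₀ = 0.0455 vs Keq = 3.7970e+04 ⇒ Q<K, forward
Step 1:
                  C         M         D         A
  init       0.3747    0.1065    0.6872   0.02865
  Δ         -0.1027   -0.1027   -0.1541    0.1541
  eq          0.272  0.003786    0.5331    0.1827
  solve Keq expr → x = 0.05136; check Q = 3.7970e+04
Then change container volume by factor 1.5 (V_new/V_old).
Step 2:
                  C         M         D         A
  init       0.1813  0.002524    0.3554    0.1218
  Δ        0.002705  0.002705  0.004057 -0.004057
  eq          0.184  0.005228    0.3595    0.1178
  solve Keq expr → x = -0.001352; check Q = 3.7970e+04
Then change container volume by factor 1.5 (V_new/V_old).
Step 3:
                  C         M         D         A
  init       0.1227  0.003486    0.2397    0.0785
  Δ        0.003248  0.003248  0.004872 -0.004872
  eq         0.1259  0.006734    0.2445   0.07363
  solve Keq expr → x = -0.001624; check Q = 3.7970e+04

Direction: reverse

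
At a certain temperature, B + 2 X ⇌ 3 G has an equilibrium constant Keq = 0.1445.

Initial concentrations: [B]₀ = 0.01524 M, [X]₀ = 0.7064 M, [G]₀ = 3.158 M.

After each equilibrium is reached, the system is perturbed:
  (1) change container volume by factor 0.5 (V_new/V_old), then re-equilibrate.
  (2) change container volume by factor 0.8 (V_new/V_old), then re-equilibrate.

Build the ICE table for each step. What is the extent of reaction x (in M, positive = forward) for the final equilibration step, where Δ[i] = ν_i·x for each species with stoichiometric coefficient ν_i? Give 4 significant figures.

x = 0 M

Q₀ = 4141 vs Keq = 0.1445 ⇒ Q>K, reverse
Step 1:
                   B          X          G
  Initial    0.01524     0.7064      3.158
  Change      0.7746      1.549     -2.324
  Equil       0.7898      2.256     0.8343
  solve Keq expr → x = -0.7746; check Q = 0.1445
Then change container volume by factor 0.5 (V_new/V_old).
Step 2:
                   B          X          G
  Initial       1.58      4.511      1.669
  Change           0          0          0
  Equil         1.58      4.511      1.669
  solve Keq expr → x = 0; check Q = 0.1445
Then change container volume by factor 0.8 (V_new/V_old).
Step 3:
                   B          X          G
  Initial      1.975      5.639      2.086
  Change           0          0          0
  Equil        1.975      5.639      2.086
  solve Keq expr → x = 0; check Q = 0.1445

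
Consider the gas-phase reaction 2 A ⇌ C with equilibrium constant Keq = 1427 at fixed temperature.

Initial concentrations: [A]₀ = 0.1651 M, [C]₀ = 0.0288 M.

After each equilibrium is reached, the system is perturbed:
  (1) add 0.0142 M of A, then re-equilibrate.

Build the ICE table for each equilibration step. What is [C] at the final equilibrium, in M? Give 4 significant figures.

[C]_eq = 0.114 M

Q₀ = 1.057 vs Keq = 1427 ⇒ Q<K, forward
Step 1:
                  A         C
  Initial    0.1651    0.0288
  Change    -0.1564   0.07822
  Equil     0.00866     0.107
  solve Keq expr → x = 0.07822; check Q = 1427
Then add 0.0142 M of A.
Step 2:
                  A         C
  Initial   0.02286     0.107
  Change   -0.01392  0.006961
  Equil    0.008937     0.114
  solve Keq expr → x = 0.006961; check Q = 1427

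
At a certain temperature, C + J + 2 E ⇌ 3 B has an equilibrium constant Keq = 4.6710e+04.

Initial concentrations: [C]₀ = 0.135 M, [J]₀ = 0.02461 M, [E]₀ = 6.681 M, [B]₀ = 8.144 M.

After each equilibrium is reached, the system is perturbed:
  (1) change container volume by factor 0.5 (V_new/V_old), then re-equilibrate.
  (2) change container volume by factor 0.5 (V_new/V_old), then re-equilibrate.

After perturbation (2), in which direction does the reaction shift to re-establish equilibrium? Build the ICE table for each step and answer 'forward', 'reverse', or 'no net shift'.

Direction: forward

Q₀ = 3642 vs Keq = 4.6710e+04 ⇒ Q<K, forward
Step 1:
                  C         J         E         B
  Initial     0.135   0.02461     6.681     8.144
  Change   -0.02222  -0.02222  -0.04445   0.06667
  Equil      0.1128  0.002386     6.637     8.211
  solve Keq expr → x = 0.02222; check Q = 4.6710e+04
Then change container volume by factor 0.5 (V_new/V_old).
Step 2:
                  C         J         E         B
  Initial    0.2256  0.004772     13.27     16.42
  Change  -0.002356 -0.002356 -0.004711  0.007067
  Equil      0.2232  0.002416     13.27     16.43
  solve Keq expr → x = 0.002356; check Q = 4.6710e+04
Then change container volume by factor 0.5 (V_new/V_old).
Step 3:
                  C         J         E         B
  Initial    0.4464  0.004832     26.54     32.86
  Change    -0.0024   -0.0024   -0.0048  0.007201
  Equil       0.444  0.002431     26.53     32.86
  solve Keq expr → x = 0.0024; check Q = 4.6710e+04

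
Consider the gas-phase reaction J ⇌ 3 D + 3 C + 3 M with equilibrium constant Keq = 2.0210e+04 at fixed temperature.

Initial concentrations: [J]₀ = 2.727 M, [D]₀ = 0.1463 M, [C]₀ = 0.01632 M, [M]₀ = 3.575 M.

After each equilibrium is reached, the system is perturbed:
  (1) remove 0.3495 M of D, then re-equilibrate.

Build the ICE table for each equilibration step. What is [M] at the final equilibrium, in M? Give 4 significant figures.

Q₀ = 2.2805e-07 vs Keq = 2.0210e+04 ⇒ Q<K, forward
Step 1:
                    J           D           C           M
  Initial       2.727      0.1463     0.01632       3.575
  Change      -0.7741       2.322       2.322       2.322
  Equil         1.953       2.469       2.339       5.897
  solve Keq expr → x = 0.7741; check Q = 2.0210e+04
Then remove 0.3495 M of D.
Step 2:
                    J           D           C           M
  Initial       1.953       2.119       2.339       5.897
  Change     -0.04636      0.1391      0.1391      0.1391
  Equil         1.907       2.258       2.478       6.036
  solve Keq expr → x = 0.04636; check Q = 2.0210e+04

[M]_eq = 6.036 M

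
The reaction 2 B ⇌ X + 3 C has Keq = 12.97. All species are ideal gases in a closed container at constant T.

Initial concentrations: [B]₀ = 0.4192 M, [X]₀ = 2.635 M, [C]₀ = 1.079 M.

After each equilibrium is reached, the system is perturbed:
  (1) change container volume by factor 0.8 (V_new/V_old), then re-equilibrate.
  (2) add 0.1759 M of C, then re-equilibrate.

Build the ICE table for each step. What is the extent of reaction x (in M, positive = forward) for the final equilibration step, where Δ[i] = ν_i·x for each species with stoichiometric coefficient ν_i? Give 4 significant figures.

x = -0.03169 M

Q₀ = 18.84 vs Keq = 12.97 ⇒ Q>K, reverse
Step 1:
                   B          X          C
  Initial     0.4192      2.635      1.079
  Change      0.0413   -0.02065   -0.06195
  Equil       0.4605      2.614      1.017
  solve Keq expr → x = -0.02065; check Q = 12.97
Then change container volume by factor 0.8 (V_new/V_old).
Step 2:
                   B          X          C
  Initial     0.5756      3.268      1.271
  Change      0.0626    -0.0313    -0.0939
  Equil       0.6382      3.237      1.177
  solve Keq expr → x = -0.0313; check Q = 12.97
Then add 0.1759 M of C.
Step 3:
                   B          X          C
  Initial     0.6382      3.237      1.353
  Change     0.06338   -0.03169   -0.09507
  Equil       0.7016      3.205      1.258
  solve Keq expr → x = -0.03169; check Q = 12.97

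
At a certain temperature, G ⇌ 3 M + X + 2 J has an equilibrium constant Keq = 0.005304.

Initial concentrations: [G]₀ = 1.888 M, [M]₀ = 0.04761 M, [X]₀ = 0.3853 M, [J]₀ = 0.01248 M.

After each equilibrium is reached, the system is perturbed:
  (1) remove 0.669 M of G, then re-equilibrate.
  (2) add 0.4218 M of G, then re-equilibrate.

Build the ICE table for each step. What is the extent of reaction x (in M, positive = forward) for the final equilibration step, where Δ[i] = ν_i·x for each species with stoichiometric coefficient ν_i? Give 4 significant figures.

x = 0.00999 M

Q₀ = 3.4302e-09 vs Keq = 0.005304 ⇒ Q<K, forward
Step 1:
                   G          M          X          J
  Initial      1.888    0.04761     0.3853    0.01248
  Change     -0.1611     0.4833     0.1611     0.3222
  Equil        1.727     0.5309     0.5464     0.3347
  solve Keq expr → x = 0.1611; check Q = 0.005304
Then remove 0.669 M of G.
Step 2:
                   G          M          X          J
  Initial      1.058     0.5309     0.5464     0.3347
  Change     0.01484   -0.04453   -0.01484   -0.02969
  Equil        1.073     0.4864     0.5316      0.305
  solve Keq expr → x = -0.01484; check Q = 0.005304
Then add 0.4218 M of G.
Step 3:
                   G          M          X          J
  Initial      1.495     0.4864     0.5316      0.305
  Change    -0.00999    0.02997    0.00999    0.01998
  Equil        1.485     0.5164     0.5415      0.325
  solve Keq expr → x = 0.00999; check Q = 0.005304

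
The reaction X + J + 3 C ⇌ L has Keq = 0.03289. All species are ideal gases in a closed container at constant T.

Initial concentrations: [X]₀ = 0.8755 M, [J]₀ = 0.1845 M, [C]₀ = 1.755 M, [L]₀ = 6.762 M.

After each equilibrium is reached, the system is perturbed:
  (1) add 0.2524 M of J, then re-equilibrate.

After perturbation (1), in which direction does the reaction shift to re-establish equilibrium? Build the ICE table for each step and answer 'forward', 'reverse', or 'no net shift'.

Direction: forward

Q₀ = 7.744 vs Keq = 0.03289 ⇒ Q>K, reverse
Step 1:
                    X           J           C           L
  init         0.8755      0.1845       1.755       6.762
  Δ            0.9125      0.9125       2.738     -0.9125
  eq            1.788       1.097       4.493       5.849
  solve Keq expr → x = -0.9125; check Q = 0.03289
Then add 0.2524 M of J.
Step 2:
                    X           J           C           L
  init          1.788       1.349       4.493       5.849
  Δ           -0.0585     -0.0585     -0.1755      0.0585
  eq             1.73       1.291       4.317       5.908
  solve Keq expr → x = 0.0585; check Q = 0.03289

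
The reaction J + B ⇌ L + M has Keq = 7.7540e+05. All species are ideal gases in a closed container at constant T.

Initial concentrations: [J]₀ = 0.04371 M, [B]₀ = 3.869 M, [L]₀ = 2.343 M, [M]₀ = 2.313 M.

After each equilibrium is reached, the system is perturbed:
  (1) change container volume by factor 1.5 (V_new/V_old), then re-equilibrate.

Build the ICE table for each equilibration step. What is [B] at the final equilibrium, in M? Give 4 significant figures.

Q₀ = 32.05 vs Keq = 7.7540e+05 ⇒ Q<K, forward
Step 1:
                    J           B           L           M
  init        0.04371       3.869       2.343       2.313
  Δ          -0.04371    -0.04371     0.04371     0.04371
  eq       1.8963e-06       3.825       2.387       2.357
  solve Keq expr → x = 0.04371; check Q = 7.7540e+05
Then change container volume by factor 1.5 (V_new/V_old).
Step 2:
                    J           B           L           M
  init     1.2642e-06        2.55       1.591       1.571
  Δ                 0           0           0           0
  eq       1.2642e-06        2.55       1.591       1.571
  solve Keq expr → x = 0; check Q = 7.7540e+05

[B]_eq = 2.55 M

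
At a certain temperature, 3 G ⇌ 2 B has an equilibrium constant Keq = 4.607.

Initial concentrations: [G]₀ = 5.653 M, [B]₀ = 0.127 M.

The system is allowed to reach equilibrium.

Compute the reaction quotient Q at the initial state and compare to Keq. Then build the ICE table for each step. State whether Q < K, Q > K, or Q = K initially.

Q₀ = 8.9283e-05; Q < K (proceeds forward)

Q₀ = 8.9283e-05 vs Keq = 4.607 ⇒ Q<K, forward
Step 1:
                    G           B
  Initial       5.653       0.127
  Change       -4.388       2.926
  Equil         1.265       3.053
  solve Keq expr → x = 1.463; check Q = 4.607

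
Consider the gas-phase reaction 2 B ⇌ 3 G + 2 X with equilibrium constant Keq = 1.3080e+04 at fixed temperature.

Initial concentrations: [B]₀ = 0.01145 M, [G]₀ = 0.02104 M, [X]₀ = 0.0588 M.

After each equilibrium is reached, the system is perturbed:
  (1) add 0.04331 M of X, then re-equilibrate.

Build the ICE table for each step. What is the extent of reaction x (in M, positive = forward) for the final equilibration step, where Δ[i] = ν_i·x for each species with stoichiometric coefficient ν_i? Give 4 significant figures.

Q₀ = 2.4563e-04 vs Keq = 1.3080e+04 ⇒ Q<K, forward
Step 1:
                   B          G          X
  Initial    0.01145    0.02104     0.0588
  Change    -0.01145    0.01717    0.01145
  Equil   4.5872e-06    0.03821    0.07025
  solve Keq expr → x = 0.005723; check Q = 1.3080e+04
Then add 0.04331 M of X.
Step 2:
                   B          G          X
  Initial 4.5872e-06    0.03821     0.1136
  Change  2.8268e-06 -4.2402e-06 -2.8268e-06
  Equil   7.4140e-06     0.0382     0.1136
  solve Keq expr → x = -1.4134e-06; check Q = 1.3080e+04

x = -1.4134e-06 M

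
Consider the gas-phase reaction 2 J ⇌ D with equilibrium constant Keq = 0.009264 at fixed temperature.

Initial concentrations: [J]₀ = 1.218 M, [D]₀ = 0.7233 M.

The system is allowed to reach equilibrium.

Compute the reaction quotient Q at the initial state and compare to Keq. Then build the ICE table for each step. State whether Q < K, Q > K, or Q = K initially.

Q₀ = 0.4876; Q > K (proceeds reverse)

Q₀ = 0.4876 vs Keq = 0.009264 ⇒ Q>K, reverse
Step 1:
                  J         D
  I           1.218    0.7233
  C           1.327   -0.6633
  E           2.545   0.05999
  solve Keq expr → x = -0.6633; check Q = 0.009264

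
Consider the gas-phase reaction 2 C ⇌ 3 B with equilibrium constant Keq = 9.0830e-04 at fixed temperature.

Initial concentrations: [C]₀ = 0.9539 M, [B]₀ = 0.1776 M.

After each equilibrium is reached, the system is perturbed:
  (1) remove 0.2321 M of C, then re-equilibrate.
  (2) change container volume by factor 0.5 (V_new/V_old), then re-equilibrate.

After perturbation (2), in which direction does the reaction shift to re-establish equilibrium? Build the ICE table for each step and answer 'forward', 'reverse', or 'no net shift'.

Direction: reverse

Q₀ = 0.006156 vs Keq = 9.0830e-04 ⇒ Q>K, reverse
Step 1:
                  C         B
  I          0.9539    0.1776
  C         0.05352  -0.08028
  E           1.007   0.09732
  solve Keq expr → x = -0.02676; check Q = 9.0830e-04
Then remove 0.2321 M of C.
Step 2:
                  C         B
  I          0.7753   0.09732
  C        0.009929  -0.01489
  E          0.7852   0.08243
  solve Keq expr → x = -0.004965; check Q = 9.0830e-04
Then change container volume by factor 0.5 (V_new/V_old).
Step 3:
                  C         B
  I            1.57    0.1649
  C         0.02187   -0.0328
  E           1.592    0.1321
  solve Keq expr → x = -0.01093; check Q = 9.0830e-04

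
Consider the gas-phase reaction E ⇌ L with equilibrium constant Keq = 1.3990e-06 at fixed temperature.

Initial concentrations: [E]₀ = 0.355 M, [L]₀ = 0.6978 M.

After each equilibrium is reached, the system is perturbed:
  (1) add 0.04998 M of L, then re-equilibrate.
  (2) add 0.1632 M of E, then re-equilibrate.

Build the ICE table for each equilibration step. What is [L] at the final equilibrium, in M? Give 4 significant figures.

[L]_eq = 1.7711e-06 M

Q₀ = 1.966 vs Keq = 1.3990e-06 ⇒ Q>K, reverse
Step 1:
                   E          L
  Initial      0.355     0.6978
  Change      0.6978    -0.6978
  Equil        1.053 1.4729e-06
  solve Keq expr → x = -0.6978; check Q = 1.3990e-06
Then add 0.04998 M of L.
Step 2:
                   E          L
  Initial      1.053    0.04998
  Change     0.04998   -0.04998
  Equil        1.103 1.5428e-06
  solve Keq expr → x = -0.04998; check Q = 1.3990e-06
Then add 0.1632 M of E.
Step 3:
                   E          L
  Initial      1.266 1.5428e-06
  Change  -2.2832e-07 2.2832e-07
  Equil        1.266 1.7711e-06
  solve Keq expr → x = 2.2832e-07; check Q = 1.3990e-06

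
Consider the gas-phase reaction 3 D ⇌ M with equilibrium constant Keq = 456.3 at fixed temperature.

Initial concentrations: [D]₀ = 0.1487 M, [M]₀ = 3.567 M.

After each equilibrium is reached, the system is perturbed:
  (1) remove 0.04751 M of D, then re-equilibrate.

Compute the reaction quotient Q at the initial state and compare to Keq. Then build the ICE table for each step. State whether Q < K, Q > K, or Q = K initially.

Q₀ = 1085 vs Keq = 456.3 ⇒ Q>K, reverse
Step 1:
                   D          M
  init        0.1487      3.567
  Δ          0.04946   -0.01649
  eq          0.1982      3.551
  solve Keq expr → x = -0.01649; check Q = 456.3
Then remove 0.04751 M of D.
Step 2:
                   D          M
  init        0.1506      3.551
  Δ          0.04722   -0.01574
  eq          0.1979      3.535
  solve Keq expr → x = -0.01574; check Q = 456.3

Q₀ = 1085; Q > K (proceeds reverse)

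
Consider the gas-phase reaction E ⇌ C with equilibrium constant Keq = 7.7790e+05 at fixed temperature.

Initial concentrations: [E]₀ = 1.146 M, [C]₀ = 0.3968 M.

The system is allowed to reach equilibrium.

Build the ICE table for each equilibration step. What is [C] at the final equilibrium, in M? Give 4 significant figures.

[C]_eq = 1.543 M

Q₀ = 0.3462 vs Keq = 7.7790e+05 ⇒ Q<K, forward
Step 1:
                   E          C
  Initial      1.146     0.3968
  Change      -1.146      1.146
  Equil   1.9833e-06      1.543
  solve Keq expr → x = 1.146; check Q = 7.7790e+05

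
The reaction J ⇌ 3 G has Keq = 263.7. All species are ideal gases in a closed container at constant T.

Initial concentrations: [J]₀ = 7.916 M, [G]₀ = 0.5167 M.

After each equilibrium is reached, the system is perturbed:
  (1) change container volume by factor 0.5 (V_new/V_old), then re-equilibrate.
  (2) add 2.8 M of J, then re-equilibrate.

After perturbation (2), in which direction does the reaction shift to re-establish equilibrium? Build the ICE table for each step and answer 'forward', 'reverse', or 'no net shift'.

Q₀ = 0.01743 vs Keq = 263.7 ⇒ Q<K, forward
Step 1:
                    J           G
  Initial       7.916      0.5167
  Change       -3.369       10.11
  Equil         4.547       10.62
  solve Keq expr → x = 3.369; check Q = 263.7
Then change container volume by factor 0.5 (V_new/V_old).
Step 2:
                    J           G
  Initial       9.094       21.25
  Change        2.276      -6.828
  Equil         11.37       14.42
  solve Keq expr → x = -2.276; check Q = 263.7
Then add 2.8 M of J.
Step 3:
                    J           G
  Initial       14.17       14.42
  Change       -0.326       0.978
  Equil         13.84        15.4
  solve Keq expr → x = 0.326; check Q = 263.7

Direction: forward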